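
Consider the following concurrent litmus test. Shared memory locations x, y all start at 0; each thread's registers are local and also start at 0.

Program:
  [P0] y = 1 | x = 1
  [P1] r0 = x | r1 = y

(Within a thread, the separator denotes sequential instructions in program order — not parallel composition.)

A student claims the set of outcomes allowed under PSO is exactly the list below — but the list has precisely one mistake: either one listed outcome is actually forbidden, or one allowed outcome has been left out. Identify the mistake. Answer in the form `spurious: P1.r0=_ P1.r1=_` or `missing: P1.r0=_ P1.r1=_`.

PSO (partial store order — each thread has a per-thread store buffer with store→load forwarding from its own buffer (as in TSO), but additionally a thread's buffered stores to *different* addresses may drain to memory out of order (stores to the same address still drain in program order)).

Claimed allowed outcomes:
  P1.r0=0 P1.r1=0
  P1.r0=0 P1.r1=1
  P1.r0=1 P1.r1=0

outcome vector order: (P1.r0,P1.r1)
[PSO] allowed = {<0 0>, <0 1>, <1 0>, <1 1>}
PSO∖claimed = {<1 1>}

missing: P1.r0=1 P1.r1=1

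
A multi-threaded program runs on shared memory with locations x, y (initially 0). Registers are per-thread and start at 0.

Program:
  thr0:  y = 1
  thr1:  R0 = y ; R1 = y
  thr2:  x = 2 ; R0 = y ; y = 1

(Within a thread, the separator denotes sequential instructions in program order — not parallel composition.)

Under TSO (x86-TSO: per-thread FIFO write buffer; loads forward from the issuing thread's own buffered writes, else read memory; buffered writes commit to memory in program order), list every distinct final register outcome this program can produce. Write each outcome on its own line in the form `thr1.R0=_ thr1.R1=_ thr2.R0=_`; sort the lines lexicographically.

outcome vector order: (thr1.R0,thr1.R1,thr2.R0)
|TSO outcomes| = 6

thr1.R0=0 thr1.R1=0 thr2.R0=0
thr1.R0=0 thr1.R1=0 thr2.R0=1
thr1.R0=0 thr1.R1=1 thr2.R0=0
thr1.R0=0 thr1.R1=1 thr2.R0=1
thr1.R0=1 thr1.R1=1 thr2.R0=0
thr1.R0=1 thr1.R1=1 thr2.R0=1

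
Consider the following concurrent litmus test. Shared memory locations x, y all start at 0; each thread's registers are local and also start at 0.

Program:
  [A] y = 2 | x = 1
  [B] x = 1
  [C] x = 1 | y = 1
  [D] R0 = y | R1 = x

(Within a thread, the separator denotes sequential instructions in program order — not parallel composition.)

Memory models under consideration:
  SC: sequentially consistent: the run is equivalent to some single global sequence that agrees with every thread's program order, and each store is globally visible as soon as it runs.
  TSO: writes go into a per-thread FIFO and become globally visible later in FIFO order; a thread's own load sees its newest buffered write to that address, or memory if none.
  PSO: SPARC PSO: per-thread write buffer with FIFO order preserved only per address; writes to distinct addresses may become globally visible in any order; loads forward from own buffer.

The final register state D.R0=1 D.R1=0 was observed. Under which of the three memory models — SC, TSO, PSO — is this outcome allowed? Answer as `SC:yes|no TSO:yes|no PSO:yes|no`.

SC:no TSO:no PSO:yes

outcome vector order: (D.R0,D.R1)
[SC] allowed = {0/0; 0/1; 1/1; 2/0; 2/1}
[TSO] allowed = {0/0; 0/1; 1/1; 2/0; 2/1}
[PSO] allowed = {0/0; 0/1; 1/0; 1/1; 2/0; 2/1}
target 1/0 ∈ {PSO}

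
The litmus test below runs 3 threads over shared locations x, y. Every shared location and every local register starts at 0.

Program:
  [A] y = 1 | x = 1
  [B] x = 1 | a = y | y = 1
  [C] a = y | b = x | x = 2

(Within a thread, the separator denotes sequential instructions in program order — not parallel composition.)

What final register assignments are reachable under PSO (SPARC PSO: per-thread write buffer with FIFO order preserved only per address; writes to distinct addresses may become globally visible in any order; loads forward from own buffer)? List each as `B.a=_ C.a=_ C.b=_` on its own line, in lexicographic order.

B.a=0 C.a=0 C.b=0
B.a=0 C.a=0 C.b=1
B.a=0 C.a=1 C.b=0
B.a=0 C.a=1 C.b=1
B.a=1 C.a=0 C.b=0
B.a=1 C.a=0 C.b=1
B.a=1 C.a=1 C.b=0
B.a=1 C.a=1 C.b=1

outcome vector order: (B.a,C.a,C.b)
|PSO outcomes| = 8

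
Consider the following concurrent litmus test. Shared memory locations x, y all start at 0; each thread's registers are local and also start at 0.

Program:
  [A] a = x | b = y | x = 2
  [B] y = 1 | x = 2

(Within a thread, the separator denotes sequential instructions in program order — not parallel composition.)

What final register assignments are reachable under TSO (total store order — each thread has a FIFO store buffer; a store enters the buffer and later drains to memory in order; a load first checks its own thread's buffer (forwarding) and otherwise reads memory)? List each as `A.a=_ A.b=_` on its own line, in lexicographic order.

outcome vector order: (A.a,A.b)
|TSO outcomes| = 3

A.a=0 A.b=0
A.a=0 A.b=1
A.a=2 A.b=1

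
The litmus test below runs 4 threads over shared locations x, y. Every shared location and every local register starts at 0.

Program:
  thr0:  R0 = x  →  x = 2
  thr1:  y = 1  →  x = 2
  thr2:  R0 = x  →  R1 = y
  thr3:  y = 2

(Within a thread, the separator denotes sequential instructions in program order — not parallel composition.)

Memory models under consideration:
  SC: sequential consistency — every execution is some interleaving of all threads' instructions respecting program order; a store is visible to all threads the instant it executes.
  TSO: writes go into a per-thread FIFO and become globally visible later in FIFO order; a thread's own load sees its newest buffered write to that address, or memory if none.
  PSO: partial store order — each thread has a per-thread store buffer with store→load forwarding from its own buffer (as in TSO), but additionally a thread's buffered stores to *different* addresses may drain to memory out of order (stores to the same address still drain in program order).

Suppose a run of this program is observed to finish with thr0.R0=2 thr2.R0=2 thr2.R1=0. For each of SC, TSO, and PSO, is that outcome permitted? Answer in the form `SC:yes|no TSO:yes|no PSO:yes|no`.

SC:no TSO:no PSO:yes

outcome vector order: (thr0.R0,thr2.R0,thr2.R1)
[SC] allowed = {(0,0,0) (0,0,1) (0,0,2) (0,2,0) (0,2,1) (0,2,2) (2,0,0) (2,0,1) (2,0,2) (2,2,1) (2,2,2)}
[TSO] allowed = {(0,0,0) (0,0,1) (0,0,2) (0,2,0) (0,2,1) (0,2,2) (2,0,0) (2,0,1) (2,0,2) (2,2,1) (2,2,2)}
[PSO] allowed = {(0,0,0) (0,0,1) (0,0,2) (0,2,0) (0,2,1) (0,2,2) (2,0,0) (2,0,1) (2,0,2) (2,2,0) (2,2,1) (2,2,2)}
target (2,2,0) ∈ {PSO}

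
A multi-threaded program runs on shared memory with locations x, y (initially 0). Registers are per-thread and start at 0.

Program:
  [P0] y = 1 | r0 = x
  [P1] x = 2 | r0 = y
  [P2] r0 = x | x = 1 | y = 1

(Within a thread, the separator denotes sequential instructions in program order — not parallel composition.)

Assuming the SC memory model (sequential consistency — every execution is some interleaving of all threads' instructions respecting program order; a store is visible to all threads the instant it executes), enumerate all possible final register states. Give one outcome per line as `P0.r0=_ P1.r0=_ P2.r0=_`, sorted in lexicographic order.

outcome vector order: (P0.r0,P1.r0,P2.r0)
|SC outcomes| = 10

P0.r0=0 P1.r0=1 P2.r0=0
P0.r0=0 P1.r0=1 P2.r0=2
P0.r0=1 P1.r0=0 P2.r0=0
P0.r0=1 P1.r0=0 P2.r0=2
P0.r0=1 P1.r0=1 P2.r0=0
P0.r0=1 P1.r0=1 P2.r0=2
P0.r0=2 P1.r0=0 P2.r0=0
P0.r0=2 P1.r0=0 P2.r0=2
P0.r0=2 P1.r0=1 P2.r0=0
P0.r0=2 P1.r0=1 P2.r0=2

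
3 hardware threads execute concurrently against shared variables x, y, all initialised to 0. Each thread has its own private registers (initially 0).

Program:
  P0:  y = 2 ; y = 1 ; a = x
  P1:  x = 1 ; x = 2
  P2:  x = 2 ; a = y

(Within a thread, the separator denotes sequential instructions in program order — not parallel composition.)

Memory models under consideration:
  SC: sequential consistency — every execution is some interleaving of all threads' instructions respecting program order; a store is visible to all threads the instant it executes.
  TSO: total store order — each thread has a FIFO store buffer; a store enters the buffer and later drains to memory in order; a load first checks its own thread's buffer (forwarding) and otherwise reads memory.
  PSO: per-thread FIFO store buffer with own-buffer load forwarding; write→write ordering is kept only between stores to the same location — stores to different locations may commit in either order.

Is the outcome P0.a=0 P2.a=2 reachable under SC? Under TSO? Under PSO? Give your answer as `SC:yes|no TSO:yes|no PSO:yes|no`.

outcome vector order: (P0.a,P2.a)
SC (7): 01; 10; 11; 12; 20; 21; 22
TSO (9): 00; 01; 02; 10; 11; 12; 20; 21; 22
PSO (9): 00; 01; 02; 10; 11; 12; 20; 21; 22
target 02 ∈ {TSO,PSO}

SC:no TSO:yes PSO:yes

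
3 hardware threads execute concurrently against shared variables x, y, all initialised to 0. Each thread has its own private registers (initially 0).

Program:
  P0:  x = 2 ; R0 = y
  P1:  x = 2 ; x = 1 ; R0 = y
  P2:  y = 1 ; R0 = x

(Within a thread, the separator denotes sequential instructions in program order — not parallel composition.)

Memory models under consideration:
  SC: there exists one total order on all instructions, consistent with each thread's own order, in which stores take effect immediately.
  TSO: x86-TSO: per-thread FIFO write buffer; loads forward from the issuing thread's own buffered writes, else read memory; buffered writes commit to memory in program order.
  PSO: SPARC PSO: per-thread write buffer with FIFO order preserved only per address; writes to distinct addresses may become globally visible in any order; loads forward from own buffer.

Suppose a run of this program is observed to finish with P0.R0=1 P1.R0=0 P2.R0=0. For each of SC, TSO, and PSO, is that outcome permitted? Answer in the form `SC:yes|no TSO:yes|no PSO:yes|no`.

outcome vector order: (P0.R0,P1.R0,P2.R0)
under SC → <0 0 1>; <0 0 2>; <0 1 1>; <0 1 2>; <1 0 1>; <1 0 2>; <1 1 0>; <1 1 1>; <1 1 2>
under TSO → <0 0 0>; <0 0 1>; <0 0 2>; <0 1 0>; <0 1 1>; <0 1 2>; <1 0 0>; <1 0 1>; <1 0 2>; <1 1 0>; <1 1 1>; <1 1 2>
under PSO → <0 0 0>; <0 0 1>; <0 0 2>; <0 1 0>; <0 1 1>; <0 1 2>; <1 0 0>; <1 0 1>; <1 0 2>; <1 1 0>; <1 1 1>; <1 1 2>
target <1 0 0> ∈ {TSO,PSO}

SC:no TSO:yes PSO:yes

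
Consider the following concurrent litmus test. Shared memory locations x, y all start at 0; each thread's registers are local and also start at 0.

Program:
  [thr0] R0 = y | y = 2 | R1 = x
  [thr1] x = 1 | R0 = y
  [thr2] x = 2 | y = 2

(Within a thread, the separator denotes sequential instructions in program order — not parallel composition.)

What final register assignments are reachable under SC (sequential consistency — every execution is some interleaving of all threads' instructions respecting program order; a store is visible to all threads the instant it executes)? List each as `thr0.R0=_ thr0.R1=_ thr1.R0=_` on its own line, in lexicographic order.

outcome vector order: (thr0.R0,thr0.R1,thr1.R0)
|SC outcomes| = 9

thr0.R0=0 thr0.R1=0 thr1.R0=2
thr0.R0=0 thr0.R1=1 thr1.R0=0
thr0.R0=0 thr0.R1=1 thr1.R0=2
thr0.R0=0 thr0.R1=2 thr1.R0=0
thr0.R0=0 thr0.R1=2 thr1.R0=2
thr0.R0=2 thr0.R1=1 thr1.R0=0
thr0.R0=2 thr0.R1=1 thr1.R0=2
thr0.R0=2 thr0.R1=2 thr1.R0=0
thr0.R0=2 thr0.R1=2 thr1.R0=2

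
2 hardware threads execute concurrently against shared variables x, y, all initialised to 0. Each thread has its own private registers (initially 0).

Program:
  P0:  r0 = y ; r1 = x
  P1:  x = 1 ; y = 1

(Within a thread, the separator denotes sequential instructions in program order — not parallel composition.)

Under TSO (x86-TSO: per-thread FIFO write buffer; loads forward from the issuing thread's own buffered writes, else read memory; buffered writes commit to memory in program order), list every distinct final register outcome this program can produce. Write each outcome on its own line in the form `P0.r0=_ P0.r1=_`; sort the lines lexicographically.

outcome vector order: (P0.r0,P0.r1)
|TSO outcomes| = 3

P0.r0=0 P0.r1=0
P0.r0=0 P0.r1=1
P0.r0=1 P0.r1=1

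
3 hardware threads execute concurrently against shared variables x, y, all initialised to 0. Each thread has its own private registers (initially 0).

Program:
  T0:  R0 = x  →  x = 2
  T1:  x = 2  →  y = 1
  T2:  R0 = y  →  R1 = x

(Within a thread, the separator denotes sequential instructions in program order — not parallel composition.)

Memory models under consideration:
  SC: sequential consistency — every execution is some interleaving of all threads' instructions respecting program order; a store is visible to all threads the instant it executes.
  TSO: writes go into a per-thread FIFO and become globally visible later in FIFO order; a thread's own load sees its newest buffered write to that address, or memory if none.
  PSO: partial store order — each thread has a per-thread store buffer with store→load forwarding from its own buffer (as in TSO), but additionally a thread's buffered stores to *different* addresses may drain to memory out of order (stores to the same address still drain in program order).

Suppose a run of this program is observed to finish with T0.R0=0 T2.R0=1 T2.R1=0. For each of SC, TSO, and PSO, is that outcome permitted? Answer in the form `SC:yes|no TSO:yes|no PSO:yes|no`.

SC:no TSO:no PSO:yes

outcome vector order: (T0.R0,T2.R0,T2.R1)
[SC] allowed = {0/0/0 0/0/2 0/1/2 2/0/0 2/0/2 2/1/2}
[TSO] allowed = {0/0/0 0/0/2 0/1/2 2/0/0 2/0/2 2/1/2}
[PSO] allowed = {0/0/0 0/0/2 0/1/0 0/1/2 2/0/0 2/0/2 2/1/0 2/1/2}
target 0/1/0 ∈ {PSO}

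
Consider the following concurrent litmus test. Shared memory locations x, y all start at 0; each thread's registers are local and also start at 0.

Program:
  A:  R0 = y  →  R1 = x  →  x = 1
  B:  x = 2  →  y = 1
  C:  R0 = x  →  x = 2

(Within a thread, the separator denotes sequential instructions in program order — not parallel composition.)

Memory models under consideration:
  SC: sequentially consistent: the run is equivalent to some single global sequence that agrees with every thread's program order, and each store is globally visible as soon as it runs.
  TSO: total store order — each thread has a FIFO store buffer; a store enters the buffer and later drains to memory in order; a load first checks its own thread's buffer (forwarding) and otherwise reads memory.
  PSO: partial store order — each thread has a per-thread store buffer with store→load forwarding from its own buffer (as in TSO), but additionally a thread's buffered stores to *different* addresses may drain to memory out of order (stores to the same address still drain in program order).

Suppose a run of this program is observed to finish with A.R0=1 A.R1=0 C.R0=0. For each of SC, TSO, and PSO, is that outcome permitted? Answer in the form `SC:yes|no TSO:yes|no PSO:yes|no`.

SC:no TSO:no PSO:yes

outcome vector order: (A.R0,A.R1,C.R0)
[SC] allowed = {<0 0 0>, <0 0 1>, <0 0 2>, <0 2 0>, <0 2 1>, <0 2 2>, <1 2 0>, <1 2 1>, <1 2 2>}
[TSO] allowed = {<0 0 0>, <0 0 1>, <0 0 2>, <0 2 0>, <0 2 1>, <0 2 2>, <1 2 0>, <1 2 1>, <1 2 2>}
[PSO] allowed = {<0 0 0>, <0 0 1>, <0 0 2>, <0 2 0>, <0 2 1>, <0 2 2>, <1 0 0>, <1 0 1>, <1 0 2>, <1 2 0>, <1 2 1>, <1 2 2>}
target <1 0 0> ∈ {PSO}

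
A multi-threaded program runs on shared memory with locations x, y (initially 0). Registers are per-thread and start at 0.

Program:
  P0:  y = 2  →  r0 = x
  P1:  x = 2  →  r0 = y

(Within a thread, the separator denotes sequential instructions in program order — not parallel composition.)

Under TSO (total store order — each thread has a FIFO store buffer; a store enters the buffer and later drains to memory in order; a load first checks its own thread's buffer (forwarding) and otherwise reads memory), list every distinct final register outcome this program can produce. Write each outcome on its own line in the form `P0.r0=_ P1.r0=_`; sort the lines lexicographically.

P0.r0=0 P1.r0=0
P0.r0=0 P1.r0=2
P0.r0=2 P1.r0=0
P0.r0=2 P1.r0=2

outcome vector order: (P0.r0,P1.r0)
|TSO outcomes| = 4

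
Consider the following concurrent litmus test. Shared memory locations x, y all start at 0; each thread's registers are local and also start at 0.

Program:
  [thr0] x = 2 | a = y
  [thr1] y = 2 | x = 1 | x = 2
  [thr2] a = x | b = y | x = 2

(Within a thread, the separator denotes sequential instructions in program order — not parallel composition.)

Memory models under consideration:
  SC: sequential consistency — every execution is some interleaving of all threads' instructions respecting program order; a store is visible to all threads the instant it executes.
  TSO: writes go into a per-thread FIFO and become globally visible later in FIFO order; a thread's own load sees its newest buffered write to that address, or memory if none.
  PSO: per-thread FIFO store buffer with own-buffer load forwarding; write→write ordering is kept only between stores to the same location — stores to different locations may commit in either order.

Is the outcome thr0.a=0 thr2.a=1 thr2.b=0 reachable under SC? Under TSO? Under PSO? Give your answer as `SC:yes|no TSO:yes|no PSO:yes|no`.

outcome vector order: (thr0.a,thr2.a,thr2.b)
SC: 10 outcomes — {(0,0,0) (0,0,2) (0,1,2) (0,2,0) (0,2,2) (2,0,0) (2,0,2) (2,1,2) (2,2,0) (2,2,2)}
TSO: 10 outcomes — {(0,0,0) (0,0,2) (0,1,2) (0,2,0) (0,2,2) (2,0,0) (2,0,2) (2,1,2) (2,2,0) (2,2,2)}
PSO: 12 outcomes — {(0,0,0) (0,0,2) (0,1,0) (0,1,2) (0,2,0) (0,2,2) (2,0,0) (2,0,2) (2,1,0) (2,1,2) (2,2,0) (2,2,2)}
target (0,1,0) ∈ {PSO}

SC:no TSO:no PSO:yes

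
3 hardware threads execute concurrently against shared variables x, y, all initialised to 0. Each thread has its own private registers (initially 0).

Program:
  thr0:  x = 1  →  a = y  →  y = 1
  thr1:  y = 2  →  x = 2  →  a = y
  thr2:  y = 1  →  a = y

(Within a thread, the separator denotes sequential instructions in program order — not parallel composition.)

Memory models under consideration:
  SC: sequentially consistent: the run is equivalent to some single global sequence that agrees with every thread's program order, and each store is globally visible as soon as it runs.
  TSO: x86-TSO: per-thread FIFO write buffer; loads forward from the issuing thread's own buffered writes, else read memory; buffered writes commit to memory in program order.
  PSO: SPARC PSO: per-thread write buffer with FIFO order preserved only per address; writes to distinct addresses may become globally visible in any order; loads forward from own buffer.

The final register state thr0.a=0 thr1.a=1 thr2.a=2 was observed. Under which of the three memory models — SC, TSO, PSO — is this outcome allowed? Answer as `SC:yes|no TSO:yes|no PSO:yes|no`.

outcome vector order: (thr0.a,thr1.a,thr2.a)
under SC → 0/1/1 0/1/2 0/2/1 0/2/2 1/1/1 1/1/2 1/2/1 1/2/2 2/1/1 2/1/2 2/2/1 2/2/2
under TSO → 0/1/1 0/1/2 0/2/1 0/2/2 1/1/1 1/1/2 1/2/1 1/2/2 2/1/1 2/1/2 2/2/1 2/2/2
under PSO → 0/1/1 0/1/2 0/2/1 0/2/2 1/1/1 1/1/2 1/2/1 1/2/2 2/1/1 2/1/2 2/2/1 2/2/2
target 0/1/2 ∈ {SC,TSO,PSO}

SC:yes TSO:yes PSO:yes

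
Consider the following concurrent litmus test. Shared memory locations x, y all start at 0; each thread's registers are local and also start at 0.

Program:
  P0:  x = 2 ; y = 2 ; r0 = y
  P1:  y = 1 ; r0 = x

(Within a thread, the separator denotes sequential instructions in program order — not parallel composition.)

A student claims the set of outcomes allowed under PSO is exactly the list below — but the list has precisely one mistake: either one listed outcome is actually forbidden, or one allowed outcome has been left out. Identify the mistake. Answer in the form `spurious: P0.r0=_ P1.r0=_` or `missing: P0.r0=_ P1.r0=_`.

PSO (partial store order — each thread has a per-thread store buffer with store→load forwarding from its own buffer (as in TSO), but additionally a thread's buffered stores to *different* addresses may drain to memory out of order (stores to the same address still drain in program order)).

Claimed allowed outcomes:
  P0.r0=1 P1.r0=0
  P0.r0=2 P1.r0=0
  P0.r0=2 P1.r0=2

missing: P0.r0=1 P1.r0=2

outcome vector order: (P0.r0,P1.r0)
PSO (4): 1/0, 1/2, 2/0, 2/2
PSO∖claimed = {1/2}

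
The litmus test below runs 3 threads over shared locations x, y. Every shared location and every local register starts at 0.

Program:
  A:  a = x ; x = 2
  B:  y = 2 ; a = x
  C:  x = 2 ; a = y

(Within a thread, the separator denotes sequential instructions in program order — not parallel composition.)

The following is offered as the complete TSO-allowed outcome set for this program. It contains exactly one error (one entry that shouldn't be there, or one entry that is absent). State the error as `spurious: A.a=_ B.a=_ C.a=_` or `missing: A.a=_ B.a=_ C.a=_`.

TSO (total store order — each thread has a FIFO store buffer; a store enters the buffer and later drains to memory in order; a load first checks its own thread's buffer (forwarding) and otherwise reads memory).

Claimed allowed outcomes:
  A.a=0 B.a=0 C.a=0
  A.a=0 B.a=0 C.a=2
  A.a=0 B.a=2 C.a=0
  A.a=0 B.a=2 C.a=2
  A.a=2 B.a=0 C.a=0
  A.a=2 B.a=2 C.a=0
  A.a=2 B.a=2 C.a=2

outcome vector order: (A.a,B.a,C.a)
[TSO] allowed = {000, 002, 020, 022, 200, 202, 220, 222}
TSO∖claimed = {202}

missing: A.a=2 B.a=0 C.a=2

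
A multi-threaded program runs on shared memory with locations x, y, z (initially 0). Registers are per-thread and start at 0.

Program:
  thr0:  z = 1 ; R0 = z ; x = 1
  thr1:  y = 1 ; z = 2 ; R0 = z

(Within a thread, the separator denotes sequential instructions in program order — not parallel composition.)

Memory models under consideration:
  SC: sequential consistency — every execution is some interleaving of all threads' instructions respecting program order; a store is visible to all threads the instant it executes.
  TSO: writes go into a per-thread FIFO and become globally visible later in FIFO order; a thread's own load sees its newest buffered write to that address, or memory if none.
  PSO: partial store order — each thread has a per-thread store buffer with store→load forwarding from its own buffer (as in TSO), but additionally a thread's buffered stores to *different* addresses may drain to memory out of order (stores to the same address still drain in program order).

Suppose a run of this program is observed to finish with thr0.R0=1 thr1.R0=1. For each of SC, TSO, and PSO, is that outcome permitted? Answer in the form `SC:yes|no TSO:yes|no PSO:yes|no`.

outcome vector order: (thr0.R0,thr1.R0)
[SC] allowed = {11 12 22}
[TSO] allowed = {11 12 22}
[PSO] allowed = {11 12 22}
target 11 ∈ {SC,TSO,PSO}

SC:yes TSO:yes PSO:yes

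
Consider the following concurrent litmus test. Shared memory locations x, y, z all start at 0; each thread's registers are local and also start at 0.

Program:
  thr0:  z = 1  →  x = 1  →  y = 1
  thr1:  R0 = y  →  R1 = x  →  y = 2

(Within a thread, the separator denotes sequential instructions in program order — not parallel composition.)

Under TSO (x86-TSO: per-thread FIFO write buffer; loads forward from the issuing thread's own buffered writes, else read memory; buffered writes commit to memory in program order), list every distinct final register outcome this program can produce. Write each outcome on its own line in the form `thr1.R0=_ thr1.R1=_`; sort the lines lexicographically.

thr1.R0=0 thr1.R1=0
thr1.R0=0 thr1.R1=1
thr1.R0=1 thr1.R1=1

outcome vector order: (thr1.R0,thr1.R1)
|TSO outcomes| = 3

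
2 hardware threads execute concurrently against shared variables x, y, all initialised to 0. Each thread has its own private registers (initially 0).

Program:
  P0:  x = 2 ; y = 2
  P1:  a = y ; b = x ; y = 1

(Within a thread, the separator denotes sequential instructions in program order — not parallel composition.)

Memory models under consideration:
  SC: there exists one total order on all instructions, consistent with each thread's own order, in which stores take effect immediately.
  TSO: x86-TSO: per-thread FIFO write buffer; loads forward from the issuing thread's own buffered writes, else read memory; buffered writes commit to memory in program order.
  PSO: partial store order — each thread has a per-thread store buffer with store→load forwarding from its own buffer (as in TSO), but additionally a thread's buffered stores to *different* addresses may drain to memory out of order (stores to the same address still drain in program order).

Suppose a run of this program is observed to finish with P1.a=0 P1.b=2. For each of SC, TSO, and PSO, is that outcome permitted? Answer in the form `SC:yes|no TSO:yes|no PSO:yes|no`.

SC:yes TSO:yes PSO:yes

outcome vector order: (P1.a,P1.b)
SC: 3 outcomes — {<0 0> <0 2> <2 2>}
TSO: 3 outcomes — {<0 0> <0 2> <2 2>}
PSO: 4 outcomes — {<0 0> <0 2> <2 0> <2 2>}
target <0 2> ∈ {SC,TSO,PSO}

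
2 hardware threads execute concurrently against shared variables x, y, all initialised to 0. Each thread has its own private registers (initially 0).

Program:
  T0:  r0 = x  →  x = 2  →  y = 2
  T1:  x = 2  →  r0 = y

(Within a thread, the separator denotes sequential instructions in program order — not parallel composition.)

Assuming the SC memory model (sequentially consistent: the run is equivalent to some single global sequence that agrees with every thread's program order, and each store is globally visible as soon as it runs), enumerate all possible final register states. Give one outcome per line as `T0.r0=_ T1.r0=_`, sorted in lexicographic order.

T0.r0=0 T1.r0=0
T0.r0=0 T1.r0=2
T0.r0=2 T1.r0=0
T0.r0=2 T1.r0=2

outcome vector order: (T0.r0,T1.r0)
|SC outcomes| = 4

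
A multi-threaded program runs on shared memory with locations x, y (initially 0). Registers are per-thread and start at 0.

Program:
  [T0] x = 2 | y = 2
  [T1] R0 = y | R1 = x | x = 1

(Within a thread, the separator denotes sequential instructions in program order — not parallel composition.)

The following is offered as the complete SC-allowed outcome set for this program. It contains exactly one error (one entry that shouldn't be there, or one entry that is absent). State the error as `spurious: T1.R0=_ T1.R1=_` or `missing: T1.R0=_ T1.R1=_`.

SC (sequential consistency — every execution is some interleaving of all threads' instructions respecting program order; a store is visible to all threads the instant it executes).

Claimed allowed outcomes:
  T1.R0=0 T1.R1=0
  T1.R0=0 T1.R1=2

outcome vector order: (T1.R0,T1.R1)
[SC] allowed = {0/0 0/2 2/2}
SC∖claimed = {2/2}

missing: T1.R0=2 T1.R1=2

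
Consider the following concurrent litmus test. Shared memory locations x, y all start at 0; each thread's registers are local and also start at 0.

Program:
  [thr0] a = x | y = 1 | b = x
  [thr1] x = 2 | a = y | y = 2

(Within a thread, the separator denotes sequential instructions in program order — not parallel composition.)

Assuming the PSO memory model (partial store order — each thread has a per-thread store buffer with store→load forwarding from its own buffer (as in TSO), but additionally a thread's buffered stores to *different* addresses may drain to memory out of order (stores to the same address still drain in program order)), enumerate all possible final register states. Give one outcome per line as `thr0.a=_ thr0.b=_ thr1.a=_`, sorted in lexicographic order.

thr0.a=0 thr0.b=0 thr1.a=0
thr0.a=0 thr0.b=0 thr1.a=1
thr0.a=0 thr0.b=2 thr1.a=0
thr0.a=0 thr0.b=2 thr1.a=1
thr0.a=2 thr0.b=2 thr1.a=0
thr0.a=2 thr0.b=2 thr1.a=1

outcome vector order: (thr0.a,thr0.b,thr1.a)
|PSO outcomes| = 6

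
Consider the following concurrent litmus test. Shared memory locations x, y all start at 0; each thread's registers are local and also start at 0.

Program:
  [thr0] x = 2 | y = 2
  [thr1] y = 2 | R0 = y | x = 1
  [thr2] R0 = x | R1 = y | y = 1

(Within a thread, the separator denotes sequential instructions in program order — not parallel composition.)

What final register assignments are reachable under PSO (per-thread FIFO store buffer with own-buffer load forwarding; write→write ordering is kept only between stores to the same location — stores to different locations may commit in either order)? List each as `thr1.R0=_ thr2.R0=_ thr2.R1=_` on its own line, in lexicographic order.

thr1.R0=1 thr2.R0=0 thr2.R1=0
thr1.R0=1 thr2.R0=0 thr2.R1=2
thr1.R0=1 thr2.R0=2 thr2.R1=0
thr1.R0=1 thr2.R0=2 thr2.R1=2
thr1.R0=2 thr2.R0=0 thr2.R1=0
thr1.R0=2 thr2.R0=0 thr2.R1=2
thr1.R0=2 thr2.R0=1 thr2.R1=0
thr1.R0=2 thr2.R0=1 thr2.R1=2
thr1.R0=2 thr2.R0=2 thr2.R1=0
thr1.R0=2 thr2.R0=2 thr2.R1=2

outcome vector order: (thr1.R0,thr2.R0,thr2.R1)
|PSO outcomes| = 10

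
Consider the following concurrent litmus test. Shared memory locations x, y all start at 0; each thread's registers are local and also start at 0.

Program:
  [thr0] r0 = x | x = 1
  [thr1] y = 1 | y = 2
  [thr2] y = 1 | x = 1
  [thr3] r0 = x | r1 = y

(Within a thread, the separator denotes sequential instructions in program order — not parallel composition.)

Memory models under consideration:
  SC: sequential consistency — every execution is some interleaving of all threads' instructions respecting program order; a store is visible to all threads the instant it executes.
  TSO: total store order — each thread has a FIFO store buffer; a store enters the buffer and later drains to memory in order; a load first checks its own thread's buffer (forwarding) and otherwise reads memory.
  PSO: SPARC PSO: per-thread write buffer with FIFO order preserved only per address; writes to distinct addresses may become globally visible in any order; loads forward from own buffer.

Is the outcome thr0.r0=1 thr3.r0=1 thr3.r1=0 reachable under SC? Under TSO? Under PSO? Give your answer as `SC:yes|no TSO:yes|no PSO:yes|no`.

SC:no TSO:no PSO:yes

outcome vector order: (thr0.r0,thr3.r0,thr3.r1)
SC: 11 outcomes — {000, 001, 002, 010, 011, 012, 100, 101, 102, 111, 112}
TSO: 11 outcomes — {000, 001, 002, 010, 011, 012, 100, 101, 102, 111, 112}
PSO: 12 outcomes — {000, 001, 002, 010, 011, 012, 100, 101, 102, 110, 111, 112}
target 110 ∈ {PSO}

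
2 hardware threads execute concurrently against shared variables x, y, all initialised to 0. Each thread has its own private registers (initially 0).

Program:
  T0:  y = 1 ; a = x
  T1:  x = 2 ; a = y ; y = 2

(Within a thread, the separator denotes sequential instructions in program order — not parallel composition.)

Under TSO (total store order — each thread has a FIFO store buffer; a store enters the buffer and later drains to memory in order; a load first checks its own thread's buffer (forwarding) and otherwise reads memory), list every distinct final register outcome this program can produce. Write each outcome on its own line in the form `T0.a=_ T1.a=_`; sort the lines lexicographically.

outcome vector order: (T0.a,T1.a)
|TSO outcomes| = 4

T0.a=0 T1.a=0
T0.a=0 T1.a=1
T0.a=2 T1.a=0
T0.a=2 T1.a=1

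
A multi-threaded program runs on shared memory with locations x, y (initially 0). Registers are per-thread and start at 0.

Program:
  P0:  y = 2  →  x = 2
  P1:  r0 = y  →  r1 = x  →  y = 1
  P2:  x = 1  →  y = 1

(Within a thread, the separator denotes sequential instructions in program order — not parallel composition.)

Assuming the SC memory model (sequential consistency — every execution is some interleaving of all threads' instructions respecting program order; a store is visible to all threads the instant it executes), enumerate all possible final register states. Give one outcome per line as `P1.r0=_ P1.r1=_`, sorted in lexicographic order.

outcome vector order: (P1.r0,P1.r1)
|SC outcomes| = 8

P1.r0=0 P1.r1=0
P1.r0=0 P1.r1=1
P1.r0=0 P1.r1=2
P1.r0=1 P1.r1=1
P1.r0=1 P1.r1=2
P1.r0=2 P1.r1=0
P1.r0=2 P1.r1=1
P1.r0=2 P1.r1=2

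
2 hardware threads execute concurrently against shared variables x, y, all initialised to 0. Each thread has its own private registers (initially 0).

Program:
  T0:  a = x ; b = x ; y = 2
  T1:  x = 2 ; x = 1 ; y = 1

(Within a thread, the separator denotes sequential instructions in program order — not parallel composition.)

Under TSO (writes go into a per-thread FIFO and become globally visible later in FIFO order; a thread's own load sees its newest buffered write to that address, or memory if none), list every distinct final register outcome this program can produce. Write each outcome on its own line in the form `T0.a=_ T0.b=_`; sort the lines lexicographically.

T0.a=0 T0.b=0
T0.a=0 T0.b=1
T0.a=0 T0.b=2
T0.a=1 T0.b=1
T0.a=2 T0.b=1
T0.a=2 T0.b=2

outcome vector order: (T0.a,T0.b)
|TSO outcomes| = 6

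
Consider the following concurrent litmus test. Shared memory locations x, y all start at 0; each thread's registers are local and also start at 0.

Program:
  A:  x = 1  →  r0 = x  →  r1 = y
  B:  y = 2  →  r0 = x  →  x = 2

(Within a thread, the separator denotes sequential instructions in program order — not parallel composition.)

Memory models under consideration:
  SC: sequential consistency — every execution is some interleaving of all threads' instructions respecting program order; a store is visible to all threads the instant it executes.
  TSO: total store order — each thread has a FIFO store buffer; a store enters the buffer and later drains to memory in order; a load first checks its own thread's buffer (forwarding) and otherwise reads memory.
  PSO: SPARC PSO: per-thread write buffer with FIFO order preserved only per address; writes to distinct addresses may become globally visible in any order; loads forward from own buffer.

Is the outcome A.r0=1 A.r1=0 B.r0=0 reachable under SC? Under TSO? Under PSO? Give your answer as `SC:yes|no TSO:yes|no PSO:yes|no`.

outcome vector order: (A.r0,A.r1,B.r0)
[SC] allowed = {(1,0,1); (1,2,0); (1,2,1); (2,2,0); (2,2,1)}
[TSO] allowed = {(1,0,0); (1,0,1); (1,2,0); (1,2,1); (2,2,0); (2,2,1)}
[PSO] allowed = {(1,0,0); (1,0,1); (1,2,0); (1,2,1); (2,0,0); (2,0,1); (2,2,0); (2,2,1)}
target (1,0,0) ∈ {TSO,PSO}

SC:no TSO:yes PSO:yes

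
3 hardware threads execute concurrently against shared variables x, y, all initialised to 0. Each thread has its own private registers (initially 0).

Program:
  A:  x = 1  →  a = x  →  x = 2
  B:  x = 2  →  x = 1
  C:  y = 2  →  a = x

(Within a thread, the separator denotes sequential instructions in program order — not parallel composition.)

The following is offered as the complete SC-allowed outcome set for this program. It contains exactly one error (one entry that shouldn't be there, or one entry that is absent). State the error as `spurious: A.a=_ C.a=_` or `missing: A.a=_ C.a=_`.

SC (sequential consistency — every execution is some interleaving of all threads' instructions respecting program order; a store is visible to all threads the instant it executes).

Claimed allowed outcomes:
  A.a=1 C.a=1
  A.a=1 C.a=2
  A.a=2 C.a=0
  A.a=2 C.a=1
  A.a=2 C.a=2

outcome vector order: (A.a,C.a)
SC: 6 outcomes — {(1,0), (1,1), (1,2), (2,0), (2,1), (2,2)}
SC∖claimed = {(1,0)}

missing: A.a=1 C.a=0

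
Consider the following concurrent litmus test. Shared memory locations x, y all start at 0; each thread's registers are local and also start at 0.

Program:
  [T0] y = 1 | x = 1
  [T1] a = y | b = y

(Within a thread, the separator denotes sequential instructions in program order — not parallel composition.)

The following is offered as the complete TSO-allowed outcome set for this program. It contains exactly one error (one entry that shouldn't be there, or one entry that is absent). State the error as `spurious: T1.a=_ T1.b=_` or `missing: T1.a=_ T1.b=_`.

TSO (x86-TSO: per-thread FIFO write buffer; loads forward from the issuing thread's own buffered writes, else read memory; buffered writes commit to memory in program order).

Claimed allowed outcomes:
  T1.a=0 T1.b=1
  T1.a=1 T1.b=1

outcome vector order: (T1.a,T1.b)
[TSO] allowed = {00; 01; 11}
TSO∖claimed = {00}

missing: T1.a=0 T1.b=0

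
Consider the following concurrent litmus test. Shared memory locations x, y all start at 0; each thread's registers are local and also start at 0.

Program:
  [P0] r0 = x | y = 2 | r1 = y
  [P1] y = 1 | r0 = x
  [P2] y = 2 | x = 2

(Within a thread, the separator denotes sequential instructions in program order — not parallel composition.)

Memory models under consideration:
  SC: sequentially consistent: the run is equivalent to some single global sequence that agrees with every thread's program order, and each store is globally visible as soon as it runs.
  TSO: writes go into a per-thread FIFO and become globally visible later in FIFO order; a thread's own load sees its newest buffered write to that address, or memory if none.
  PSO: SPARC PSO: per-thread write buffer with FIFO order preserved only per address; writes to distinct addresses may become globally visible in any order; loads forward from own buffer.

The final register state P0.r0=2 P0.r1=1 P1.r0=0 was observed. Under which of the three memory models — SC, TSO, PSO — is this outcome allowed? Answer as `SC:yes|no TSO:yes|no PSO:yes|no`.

SC:no TSO:yes PSO:yes

outcome vector order: (P0.r0,P0.r1,P1.r0)
SC: 7 outcomes — {(0,1,0), (0,1,2), (0,2,0), (0,2,2), (2,1,2), (2,2,0), (2,2,2)}
TSO: 8 outcomes — {(0,1,0), (0,1,2), (0,2,0), (0,2,2), (2,1,0), (2,1,2), (2,2,0), (2,2,2)}
PSO: 8 outcomes — {(0,1,0), (0,1,2), (0,2,0), (0,2,2), (2,1,0), (2,1,2), (2,2,0), (2,2,2)}
target (2,1,0) ∈ {TSO,PSO}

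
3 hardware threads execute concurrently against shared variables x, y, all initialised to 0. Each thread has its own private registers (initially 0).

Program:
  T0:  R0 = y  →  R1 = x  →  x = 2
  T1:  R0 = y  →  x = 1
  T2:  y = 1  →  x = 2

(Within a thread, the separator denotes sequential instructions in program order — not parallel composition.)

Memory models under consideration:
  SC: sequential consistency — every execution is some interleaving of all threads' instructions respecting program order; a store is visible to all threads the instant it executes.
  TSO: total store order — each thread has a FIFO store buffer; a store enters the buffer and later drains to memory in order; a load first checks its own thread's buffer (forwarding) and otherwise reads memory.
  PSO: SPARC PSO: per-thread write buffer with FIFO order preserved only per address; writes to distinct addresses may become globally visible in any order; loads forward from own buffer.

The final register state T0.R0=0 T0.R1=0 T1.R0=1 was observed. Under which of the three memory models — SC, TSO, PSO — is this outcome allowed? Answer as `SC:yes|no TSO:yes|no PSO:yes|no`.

SC:yes TSO:yes PSO:yes

outcome vector order: (T0.R0,T0.R1,T1.R0)
SC: 12 outcomes — {<0 0 0>, <0 0 1>, <0 1 0>, <0 1 1>, <0 2 0>, <0 2 1>, <1 0 0>, <1 0 1>, <1 1 0>, <1 1 1>, <1 2 0>, <1 2 1>}
TSO: 12 outcomes — {<0 0 0>, <0 0 1>, <0 1 0>, <0 1 1>, <0 2 0>, <0 2 1>, <1 0 0>, <1 0 1>, <1 1 0>, <1 1 1>, <1 2 0>, <1 2 1>}
PSO: 12 outcomes — {<0 0 0>, <0 0 1>, <0 1 0>, <0 1 1>, <0 2 0>, <0 2 1>, <1 0 0>, <1 0 1>, <1 1 0>, <1 1 1>, <1 2 0>, <1 2 1>}
target <0 0 1> ∈ {SC,TSO,PSO}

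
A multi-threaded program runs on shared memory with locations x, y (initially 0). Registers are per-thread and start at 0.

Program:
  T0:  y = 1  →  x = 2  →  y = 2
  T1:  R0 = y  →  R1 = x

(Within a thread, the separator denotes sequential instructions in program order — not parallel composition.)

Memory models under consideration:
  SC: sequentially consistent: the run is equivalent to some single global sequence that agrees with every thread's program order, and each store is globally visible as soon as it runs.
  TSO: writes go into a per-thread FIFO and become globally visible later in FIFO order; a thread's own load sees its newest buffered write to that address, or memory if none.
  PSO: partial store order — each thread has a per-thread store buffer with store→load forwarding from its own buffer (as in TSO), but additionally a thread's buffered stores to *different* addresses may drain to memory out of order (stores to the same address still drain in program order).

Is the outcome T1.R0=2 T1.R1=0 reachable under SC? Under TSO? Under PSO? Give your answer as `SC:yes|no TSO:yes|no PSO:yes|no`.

SC:no TSO:no PSO:yes

outcome vector order: (T1.R0,T1.R1)
[SC] allowed = {(0,0), (0,2), (1,0), (1,2), (2,2)}
[TSO] allowed = {(0,0), (0,2), (1,0), (1,2), (2,2)}
[PSO] allowed = {(0,0), (0,2), (1,0), (1,2), (2,0), (2,2)}
target (2,0) ∈ {PSO}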